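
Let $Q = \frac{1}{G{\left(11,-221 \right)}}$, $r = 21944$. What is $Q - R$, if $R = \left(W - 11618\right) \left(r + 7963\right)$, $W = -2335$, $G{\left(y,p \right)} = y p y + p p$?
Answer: $\frac{9222161399101}{22100} \approx 4.1729 \cdot 10^{8}$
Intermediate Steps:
$G{\left(y,p \right)} = p^{2} + p y^{2}$ ($G{\left(y,p \right)} = p y y + p^{2} = p y^{2} + p^{2} = p^{2} + p y^{2}$)
$Q = \frac{1}{22100}$ ($Q = \frac{1}{\left(-221\right) \left(-221 + 11^{2}\right)} = \frac{1}{\left(-221\right) \left(-221 + 121\right)} = \frac{1}{\left(-221\right) \left(-100\right)} = \frac{1}{22100} \approx 4.5249 \cdot 10^{-5}$)
$R = -417292371$ ($R = \left(-2335 - 11618\right) \left(21944 + 7963\right) = \left(-13953\right) 29907 = -417292371$)
$Q - R = \frac{1}{22100} - -417292371 = \frac{1}{22100} + 417292371 = \frac{9222161399101}{22100}$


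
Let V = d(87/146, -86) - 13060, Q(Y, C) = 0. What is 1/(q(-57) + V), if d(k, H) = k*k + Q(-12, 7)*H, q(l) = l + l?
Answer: -21316/280809415 ≈ -7.5909e-5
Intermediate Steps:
q(l) = 2*l
d(k, H) = k² (d(k, H) = k*k + 0*H = k² + 0 = k²)
V = -278379391/21316 (V = (87/146)² - 13060 = 7569/21316 - 13060 = -278379391/21316 ≈ -13060.)
1/(q(-57) + V) = 1/(2*(-57) - 278379391/21316) = 1/(-114 - 278379391/21316) = 1/(-280809415/21316) = -21316/280809415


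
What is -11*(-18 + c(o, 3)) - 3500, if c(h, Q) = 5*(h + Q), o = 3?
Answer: -3632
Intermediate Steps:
c(h, Q) = 5*Q + 5*h (c(h, Q) = 5*(Q + h) = 5*Q + 5*h)
-11*(-18 + c(o, 3)) - 3500 = -11*(-18 + (5*3 + 5*3)) - 3500 = -11*(-18 + (15 + 15)) - 3500 = -11*(-18 + 30) - 3500 = -11*12 - 3500 = -132 - 3500 = -3632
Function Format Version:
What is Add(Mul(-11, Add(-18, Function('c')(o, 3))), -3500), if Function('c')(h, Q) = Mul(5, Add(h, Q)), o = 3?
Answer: -3632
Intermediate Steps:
Function('c')(h, Q) = Add(Mul(5, Q), Mul(5, h)) (Function('c')(h, Q) = Mul(5, Add(Q, h)) = Add(Mul(5, Q), Mul(5, h)))
Add(Mul(-11, Add(-18, Function('c')(o, 3))), -3500) = Add(Mul(-11, Add(-18, Add(Mul(5, 3), Mul(5, 3)))), -3500) = Add(Mul(-11, Add(-18, Add(15, 15))), -3500) = Add(Mul(-11, Add(-18, 30)), -3500) = Add(Mul(-11, 12), -3500) = Add(-132, -3500) = -3632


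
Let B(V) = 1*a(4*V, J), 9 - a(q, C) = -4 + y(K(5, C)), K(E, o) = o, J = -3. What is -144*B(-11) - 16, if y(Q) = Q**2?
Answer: -592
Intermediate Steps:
a(q, C) = 13 - C**2 (a(q, C) = 9 - (-4 + C**2) = 9 + (4 - C**2) = 13 - C**2)
B(V) = 4 (B(V) = 1*(13 - 1*(-3)**2) = 1*(13 - 1*9) = 1*(13 - 9) = 1*4 = 4)
-144*B(-11) - 16 = -144*4 - 16 = -576 - 16 = -592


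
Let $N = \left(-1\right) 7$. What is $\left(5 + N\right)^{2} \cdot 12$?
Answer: $48$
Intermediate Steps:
$N = -7$
$\left(5 + N\right)^{2} \cdot 12 = \left(5 - 7\right)^{2} \cdot 12 = \left(-2\right)^{2} \cdot 12 = 4 \cdot 12 = 48$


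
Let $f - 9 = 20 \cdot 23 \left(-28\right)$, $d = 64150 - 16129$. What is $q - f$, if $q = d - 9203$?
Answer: $51689$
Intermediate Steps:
$d = 48021$
$q = 38818$ ($q = 48021 - 9203 = 38818$)
$f = -12871$ ($f = 9 + 20 \cdot 23 \left(-28\right) = 9 + 460 \left(-28\right) = 9 - 12880 = -12871$)
$q - f = 38818 - -12871 = 38818 + 12871 = 51689$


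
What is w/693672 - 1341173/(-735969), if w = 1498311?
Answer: 677681535205/170173696056 ≈ 3.9823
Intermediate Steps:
w/693672 - 1341173/(-735969) = 1498311/693672 - 1341173/(-735969) = 1498311*(1/693672) - 1341173*(-1/735969) = 499437/231224 + 1341173/735969 = 677681535205/170173696056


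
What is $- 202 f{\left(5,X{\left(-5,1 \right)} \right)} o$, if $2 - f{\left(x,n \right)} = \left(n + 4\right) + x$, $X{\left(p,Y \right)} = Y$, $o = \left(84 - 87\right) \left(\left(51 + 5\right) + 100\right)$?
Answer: $-756288$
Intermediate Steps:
$o = -468$ ($o = - 3 \left(56 + 100\right) = \left(-3\right) 156 = -468$)
$f{\left(x,n \right)} = -2 - n - x$ ($f{\left(x,n \right)} = 2 - \left(\left(n + 4\right) + x\right) = 2 - \left(\left(4 + n\right) + x\right) = 2 - \left(4 + n + x\right) = -2 - n - x$)
$- 202 f{\left(5,X{\left(-5,1 \right)} \right)} o = - 202 \left(-2 - 1 - 5\right) \left(-468\right) = \left(-202\right) \left(-8\right) \left(-468\right) = 1616 \left(-468\right) = -756288$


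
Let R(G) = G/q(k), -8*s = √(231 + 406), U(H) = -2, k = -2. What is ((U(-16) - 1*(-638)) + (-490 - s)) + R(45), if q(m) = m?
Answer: 247/2 + 7*√13/8 ≈ 126.65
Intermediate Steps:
s = -7*√13/8 (s = -√(231 + 406)/8 = -7*√13/8 ≈ -3.1549)
R(G) = -G/2 (R(G) = G/(-2) = G*(-½) = -G/2)
((U(-16) - 1*(-638)) + (-490 - s)) + R(45) = ((-2 - 1*(-638)) + (-490 - (-7)*√13/8)) - ½*45 = ((-2 + 638) + (-490 + 7*√13/8)) - 45/2 = (636 + (-490 + 7*√13/8)) - 45/2 = (146 + 7*√13/8) - 45/2 = 247/2 + 7*√13/8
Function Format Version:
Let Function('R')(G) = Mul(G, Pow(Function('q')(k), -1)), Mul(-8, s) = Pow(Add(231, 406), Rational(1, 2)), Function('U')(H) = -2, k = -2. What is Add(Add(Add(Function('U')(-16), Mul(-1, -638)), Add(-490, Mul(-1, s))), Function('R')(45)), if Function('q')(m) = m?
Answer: Add(Rational(247, 2), Mul(Rational(7, 8), Pow(13, Rational(1, 2)))) ≈ 126.65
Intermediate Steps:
s = Mul(Rational(-7, 8), Pow(13, Rational(1, 2))) (s = Mul(Rational(-1, 8), Pow(Add(231, 406), Rational(1, 2))) = Mul(Rational(-1, 8), Pow(637, Rational(1, 2))) = Mul(Rational(-1, 8), Mul(7, Pow(13, Rational(1, 2)))) = Mul(Rational(-7, 8), Pow(13, Rational(1, 2))) ≈ -3.1549)
Function('R')(G) = Mul(Rational(-1, 2), G) (Function('R')(G) = Mul(G, Pow(-2, -1)) = Mul(G, Rational(-1, 2)) = Mul(Rational(-1, 2), G))
Add(Add(Add(Function('U')(-16), Mul(-1, -638)), Add(-490, Mul(-1, s))), Function('R')(45)) = Add(Add(Add(-2, Mul(-1, -638)), Add(-490, Mul(-1, Mul(Rational(-7, 8), Pow(13, Rational(1, 2)))))), Mul(Rational(-1, 2), 45)) = Add(Add(Add(-2, 638), Add(-490, Mul(Rational(7, 8), Pow(13, Rational(1, 2))))), Rational(-45, 2)) = Add(Add(636, Add(-490, Mul(Rational(7, 8), Pow(13, Rational(1, 2))))), Rational(-45, 2)) = Add(Add(146, Mul(Rational(7, 8), Pow(13, Rational(1, 2)))), Rational(-45, 2)) = Add(Rational(247, 2), Mul(Rational(7, 8), Pow(13, Rational(1, 2))))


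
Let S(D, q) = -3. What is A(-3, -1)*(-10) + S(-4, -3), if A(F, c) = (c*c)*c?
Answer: 7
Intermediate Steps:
A(F, c) = c³ (A(F, c) = c²*c = c³)
A(-3, -1)*(-10) + S(-4, -3) = (-1)³*(-10) - 3 = -1*(-10) - 3 = 10 - 3 = 7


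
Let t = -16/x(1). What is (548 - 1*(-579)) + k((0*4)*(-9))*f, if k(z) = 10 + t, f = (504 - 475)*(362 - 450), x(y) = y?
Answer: 16439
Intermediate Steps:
t = -16 (t = -16/1 = -16*1 = -16)
f = -2552 (f = 29*(-88) = -2552)
k(z) = -6 (k(z) = 10 - 16 = -6)
(548 - 1*(-579)) + k((0*4)*(-9))*f = (548 - 1*(-579)) - 6*(-2552) = (548 + 579) + 15312 = 1127 + 15312 = 16439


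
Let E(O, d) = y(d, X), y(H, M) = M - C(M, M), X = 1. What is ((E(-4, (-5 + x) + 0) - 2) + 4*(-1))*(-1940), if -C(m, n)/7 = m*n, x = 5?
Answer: -3880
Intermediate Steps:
C(m, n) = -7*m*n
y(H, M) = M + 7*M**2 (y(H, M) = M - (-7)*M*M = M - (-7)*M**2 = M + 7*M**2)
E(O, d) = 8 (E(O, d) = 1*(1 + 7*1) = 1*(1 + 7) = 1*8 = 8)
((E(-4, (-5 + x) + 0) - 2) + 4*(-1))*(-1940) = ((8 - 2) + 4*(-1))*(-1940) = (6 - 4)*(-1940) = 2*(-1940) = -3880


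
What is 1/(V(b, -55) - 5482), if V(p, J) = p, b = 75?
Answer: -1/5407 ≈ -0.00018495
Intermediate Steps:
1/(V(b, -55) - 5482) = 1/(75 - 5482) = 1/(-5407) = -1/5407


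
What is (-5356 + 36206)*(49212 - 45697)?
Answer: 108437750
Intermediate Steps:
(-5356 + 36206)*(49212 - 45697) = 30850*3515 = 108437750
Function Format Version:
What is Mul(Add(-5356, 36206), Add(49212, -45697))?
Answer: 108437750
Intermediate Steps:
Mul(Add(-5356, 36206), Add(49212, -45697)) = Mul(30850, 3515) = 108437750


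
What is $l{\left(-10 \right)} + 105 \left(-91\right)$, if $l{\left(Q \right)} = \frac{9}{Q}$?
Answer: $- \frac{95559}{10} \approx -9555.9$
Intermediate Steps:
$l{\left(-10 \right)} + 105 \left(-91\right) = \frac{9}{-10} + 105 \left(-91\right) = 9 \left(- \frac{1}{10}\right) - 9555 = - \frac{9}{10} - 9555 = - \frac{95559}{10}$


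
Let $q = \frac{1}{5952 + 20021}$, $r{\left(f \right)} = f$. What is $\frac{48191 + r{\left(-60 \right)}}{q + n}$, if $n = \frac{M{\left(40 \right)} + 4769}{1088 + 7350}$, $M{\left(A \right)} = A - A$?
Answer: $\frac{10548398334794}{123873675} \approx 85155.0$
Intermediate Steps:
$M{\left(A \right)} = 0$
$q = \frac{1}{25973} \approx 3.8502 \cdot 10^{-5}$
$n = \frac{4769}{8438}$ ($n = \frac{0 + 4769}{1088 + 7350} = \frac{4769}{8438} \approx 0.56518$)
$\frac{48191 + r{\left(-60 \right)}}{q + n} = \frac{48191 - 60}{\frac{1}{25973} + \frac{4769}{8438}} = \frac{48131}{\frac{123873675}{219160174}} = 48131 \cdot \frac{219160174}{123873675} = \frac{10548398334794}{123873675}$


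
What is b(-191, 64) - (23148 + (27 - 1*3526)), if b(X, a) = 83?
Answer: -19566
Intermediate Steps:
b(-191, 64) - (23148 + (27 - 1*3526)) = 83 - (23148 + (27 - 1*3526)) = 83 - (23148 + (27 - 3526)) = 83 - (23148 - 3499) = 83 - 1*19649 = 83 - 19649 = -19566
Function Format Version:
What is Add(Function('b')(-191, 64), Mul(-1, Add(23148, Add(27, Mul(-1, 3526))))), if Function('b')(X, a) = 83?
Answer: -19566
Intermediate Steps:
Add(Function('b')(-191, 64), Mul(-1, Add(23148, Add(27, Mul(-1, 3526))))) = Add(83, Mul(-1, Add(23148, Add(27, Mul(-1, 3526))))) = Add(83, Mul(-1, Add(23148, Add(27, -3526)))) = Add(83, Mul(-1, Add(23148, -3499))) = Add(83, Mul(-1, 19649)) = Add(83, -19649) = -19566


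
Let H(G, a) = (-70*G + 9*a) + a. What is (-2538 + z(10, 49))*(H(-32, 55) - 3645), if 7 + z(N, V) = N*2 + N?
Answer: 2150325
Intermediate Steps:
z(N, V) = -7 + 3*N (z(N, V) = -7 + (N*2 + N) = -7 + (2*N + N) = -7 + 3*N)
H(G, a) = -70*G + 10*a
(-2538 + z(10, 49))*(H(-32, 55) - 3645) = (-2538 + (-7 + 3*10))*((-70*(-32) + 10*55) - 3645) = (-2538 + (-7 + 30))*((2240 + 550) - 3645) = (-2538 + 23)*(2790 - 3645) = -2515*(-855) = 2150325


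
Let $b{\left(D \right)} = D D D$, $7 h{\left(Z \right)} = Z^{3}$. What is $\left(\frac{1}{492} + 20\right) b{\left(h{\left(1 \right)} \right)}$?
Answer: $\frac{9841}{168756} \approx 0.058315$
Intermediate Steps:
$h{\left(Z \right)} = \frac{Z^{3}}{7}$
$b{\left(D \right)} = D^{3}$ ($b{\left(D \right)} = D^{2} D = D^{3}$)
$\left(\frac{1}{492} + 20\right) b{\left(h{\left(1 \right)} \right)} = \left(\frac{1}{492} + 20\right) \left(\frac{1^{3}}{7}\right)^{3} = \left(\frac{1}{492} + 20\right) \left(\frac{1}{7} \cdot 1\right)^{3} = \frac{9841}{492 \cdot 343} = \frac{9841}{492} \cdot \frac{1}{343} = \frac{9841}{168756}$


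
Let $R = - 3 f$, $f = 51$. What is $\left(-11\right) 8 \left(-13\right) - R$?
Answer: $1297$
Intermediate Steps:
$R = -153$ ($R = \left(-3\right) 51 = -153$)
$\left(-11\right) 8 \left(-13\right) - R = \left(-11\right) 8 \left(-13\right) - -153 = \left(-88\right) \left(-13\right) + 153 = 1144 + 153 = 1297$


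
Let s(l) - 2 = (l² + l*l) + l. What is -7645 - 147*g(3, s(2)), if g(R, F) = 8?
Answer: -8821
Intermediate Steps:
s(l) = 2 + l + 2*l² (s(l) = 2 + ((l² + l*l) + l) = 2 + ((l² + l²) + l) = 2 + (2*l² + l) = 2 + (l + 2*l²) = 2 + l + 2*l²)
-7645 - 147*g(3, s(2)) = -7645 - 147*8 = -7645 - 1*1176 = -7645 - 1176 = -8821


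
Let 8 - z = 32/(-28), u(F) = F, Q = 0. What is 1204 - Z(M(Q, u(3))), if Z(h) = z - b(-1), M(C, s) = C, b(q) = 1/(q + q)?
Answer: 16721/14 ≈ 1194.4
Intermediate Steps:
b(q) = 1/(2*q)
z = 64/7 (z = 8 - 32/(-28) = 8 - 32*(-1)/28 = 8 - 1*(-8/7) = 8 + 8/7 = 64/7 ≈ 9.1429)
Z(h) = 135/14 (Z(h) = 64/7 - 1/(2*(-1)) = 64/7 - (-1)/2 = 64/7 - 1*(-½) = 64/7 + ½ = 135/14)
1204 - Z(M(Q, u(3))) = 1204 - 1*135/14 = 1204 - 135/14 = 16721/14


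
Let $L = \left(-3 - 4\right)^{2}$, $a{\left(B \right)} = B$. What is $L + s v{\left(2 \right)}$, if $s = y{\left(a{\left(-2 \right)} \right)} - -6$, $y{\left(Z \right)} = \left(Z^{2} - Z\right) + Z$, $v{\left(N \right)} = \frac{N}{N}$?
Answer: $59$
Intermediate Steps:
$v{\left(N \right)} = 1$
$y{\left(Z \right)} = Z^{2}$
$s = 10$ ($s = \left(-2\right)^{2} - -6 = 4 + 6 = 10$)
$L = 49$ ($L = \left(-7\right)^{2} = 49$)
$L + s v{\left(2 \right)} = 49 + 10 \cdot 1 = 49 + 10 = 59$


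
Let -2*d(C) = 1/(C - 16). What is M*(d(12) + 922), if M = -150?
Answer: -553275/4 ≈ -1.3832e+5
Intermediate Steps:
d(C) = -1/(2*(-16 + C)) (d(C) = -1/(2*(C - 16)) = -1/(2*(-16 + C)))
M*(d(12) + 922) = -150*(-1/(-32 + 2*12) + 922) = -150*(-1/(-32 + 24) + 922) = -150*(-1/(-8) + 922) = -150*(-1*(-1/8) + 922) = -150*(1/8 + 922) = -150*7377/8 = -553275/4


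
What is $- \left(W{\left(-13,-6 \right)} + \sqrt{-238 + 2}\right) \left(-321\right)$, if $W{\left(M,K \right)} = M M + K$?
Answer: $52323 + 642 i \sqrt{59} \approx 52323.0 + 4931.3 i$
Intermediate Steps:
$W{\left(M,K \right)} = K + M^{2}$ ($W{\left(M,K \right)} = M^{2} + K = K + M^{2}$)
$- \left(W{\left(-13,-6 \right)} + \sqrt{-238 + 2}\right) \left(-321\right) = - \left(\left(-6 + \left(-13\right)^{2}\right) + \sqrt{-238 + 2}\right) \left(-321\right) = - \left(\left(-6 + 169\right) + \sqrt{-236}\right) \left(-321\right) = - \left(163 + 2 i \sqrt{59}\right) \left(-321\right) = - (-52323 - 642 i \sqrt{59}) = 52323 + 642 i \sqrt{59}$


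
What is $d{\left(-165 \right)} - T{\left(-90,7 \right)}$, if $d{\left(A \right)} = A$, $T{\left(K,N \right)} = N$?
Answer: $-172$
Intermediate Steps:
$d{\left(-165 \right)} - T{\left(-90,7 \right)} = -165 - 7 = -172$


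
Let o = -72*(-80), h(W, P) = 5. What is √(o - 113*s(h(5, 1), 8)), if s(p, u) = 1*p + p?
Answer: √4630 ≈ 68.044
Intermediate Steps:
s(p, u) = 2*p (s(p, u) = p + p = 2*p)
o = 5760
√(o - 113*s(h(5, 1), 8)) = √(5760 - 226*5) = √(5760 - 113*10) = √(5760 - 1130) = √4630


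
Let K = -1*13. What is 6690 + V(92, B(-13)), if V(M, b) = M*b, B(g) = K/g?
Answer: 6782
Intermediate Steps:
K = -13
B(g) = -13/g
6690 + V(92, B(-13)) = 6690 + 92*(-13/(-13)) = 6690 + 92*(-13*(-1/13)) = 6690 + 92*1 = 6690 + 92 = 6782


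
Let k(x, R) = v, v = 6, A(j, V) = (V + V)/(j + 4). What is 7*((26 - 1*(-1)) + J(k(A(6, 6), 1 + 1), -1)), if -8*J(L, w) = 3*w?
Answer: 1533/8 ≈ 191.63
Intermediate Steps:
A(j, V) = 2*V/(4 + j) (A(j, V) = (2*V)/(4 + j) = 2*V/(4 + j))
k(x, R) = 6
J(L, w) = -3*w/8
7*((26 - 1*(-1)) + J(k(A(6, 6), 1 + 1), -1)) = 7*((26 - 1*(-1)) - 3/8*(-1)) = 7*((26 + 1) + 3/8) = 7*(27 + 3/8) = 7*(219/8) = 1533/8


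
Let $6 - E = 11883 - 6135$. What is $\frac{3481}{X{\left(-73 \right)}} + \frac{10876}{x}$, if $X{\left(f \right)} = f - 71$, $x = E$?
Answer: $- \frac{399149}{15312} \approx -26.068$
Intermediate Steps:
$E = -5742$ ($E = 6 - \left(11883 - 6135\right) = 6 - 5748 = -5742$)
$x = -5742$
$X{\left(f \right)} = -71 + f$
$\frac{3481}{X{\left(-73 \right)}} + \frac{10876}{x} = \frac{3481}{-71 - 73} + \frac{10876}{-5742} = \frac{3481}{-144} + 10876 \left(- \frac{1}{5742}\right) = 3481 \left(- \frac{1}{144}\right) - \frac{5438}{2871} = - \frac{3481}{144} - \frac{5438}{2871} = - \frac{399149}{15312}$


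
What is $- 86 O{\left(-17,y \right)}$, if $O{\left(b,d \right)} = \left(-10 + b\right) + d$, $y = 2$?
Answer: $2150$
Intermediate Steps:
$O{\left(b,d \right)} = -10 + b + d$
$- 86 O{\left(-17,y \right)} = - 86 \left(-10 - 17 + 2\right) = \left(-86\right) \left(-25\right) = 2150$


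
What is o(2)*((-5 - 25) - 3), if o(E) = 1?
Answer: -33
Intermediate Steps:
o(2)*((-5 - 25) - 3) = 1*((-5 - 25) - 3) = 1*(-30 - 3) = 1*(-33) = -33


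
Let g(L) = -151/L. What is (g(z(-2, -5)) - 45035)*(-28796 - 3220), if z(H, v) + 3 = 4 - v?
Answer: 1442646296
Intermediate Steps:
z(H, v) = 1 - v (z(H, v) = -3 + (4 - v) = 1 - v)
(g(z(-2, -5)) - 45035)*(-28796 - 3220) = (-151/(1 - 1*(-5)) - 45035)*(-28796 - 3220) = (-151/(1 + 5) - 45035)*(-32016) = (-151/6 - 45035)*(-32016) = -270361/6*(-32016) = 1442646296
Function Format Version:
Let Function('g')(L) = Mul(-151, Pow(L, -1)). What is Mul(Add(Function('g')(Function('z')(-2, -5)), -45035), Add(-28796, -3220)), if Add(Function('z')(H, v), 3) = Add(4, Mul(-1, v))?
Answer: 1442646296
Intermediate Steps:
Function('z')(H, v) = Add(1, Mul(-1, v)) (Function('z')(H, v) = Add(-3, Add(4, Mul(-1, v))) = Add(1, Mul(-1, v)))
Mul(Add(Function('g')(Function('z')(-2, -5)), -45035), Add(-28796, -3220)) = Mul(Add(Mul(-151, Pow(Add(1, Mul(-1, -5)), -1)), -45035), Add(-28796, -3220)) = Mul(Add(Mul(-151, Pow(Add(1, 5), -1)), -45035), -32016) = Mul(Add(Mul(-151, Pow(6, -1)), -45035), -32016) = Mul(Add(Mul(-151, Rational(1, 6)), -45035), -32016) = Mul(Add(Rational(-151, 6), -45035), -32016) = Mul(Rational(-270361, 6), -32016) = 1442646296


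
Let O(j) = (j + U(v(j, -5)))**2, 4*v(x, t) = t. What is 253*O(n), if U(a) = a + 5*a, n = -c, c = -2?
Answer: 30613/4 ≈ 7653.3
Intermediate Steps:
n = 2 (n = -1*(-2) = 2)
v(x, t) = t/4
U(a) = 6*a
O(j) = (-15/2 + j)**2 (O(j) = (j + 6*((1/4)*(-5)))**2 = (j + 6*(-5/4))**2 = (j - 15/2)**2 = (-15/2 + j)**2)
253*O(n) = 253*((-15 + 2*2)**2/4) = 253*((-15 + 4)**2/4) = 253*((1/4)*(-11)**2) = 253*((1/4)*121) = 253*(121/4) = 30613/4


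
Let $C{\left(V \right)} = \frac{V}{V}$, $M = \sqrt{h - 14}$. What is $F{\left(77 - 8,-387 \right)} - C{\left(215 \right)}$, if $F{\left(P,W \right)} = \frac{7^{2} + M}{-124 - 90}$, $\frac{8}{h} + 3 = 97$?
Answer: $- \frac{263}{214} - \frac{i \sqrt{30738}}{10058} \approx -1.229 - 0.017431 i$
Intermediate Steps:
$h = \frac{4}{47}$ ($h = \frac{8}{-3 + 97} = \frac{8}{94} = 8 \cdot \frac{1}{94} = \frac{4}{47} \approx 0.085106$)
$M = \frac{i \sqrt{30738}}{47}$ ($M = \sqrt{\frac{4}{47} - 14} = \sqrt{- \frac{654}{47}} = \frac{i \sqrt{30738}}{47} \approx 3.7303 i$)
$C{\left(V \right)} = 1$
$F{\left(P,W \right)} = - \frac{49}{214} - \frac{i \sqrt{30738}}{10058}$ ($F{\left(P,W \right)} = \frac{7^{2} + \frac{i \sqrt{30738}}{47}}{-124 - 90} = \frac{49 + \frac{i \sqrt{30738}}{47}}{-214} = \left(49 + \frac{i \sqrt{30738}}{47}\right) \left(- \frac{1}{214}\right) = - \frac{49}{214} - \frac{i \sqrt{30738}}{10058}$)
$F{\left(77 - 8,-387 \right)} - C{\left(215 \right)} = \left(- \frac{49}{214} - \frac{i \sqrt{30738}}{10058}\right) - 1 = - \frac{263}{214} - \frac{i \sqrt{30738}}{10058}$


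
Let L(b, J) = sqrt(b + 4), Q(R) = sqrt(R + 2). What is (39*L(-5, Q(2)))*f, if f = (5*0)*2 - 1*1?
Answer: -39*I ≈ -39.0*I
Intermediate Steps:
Q(R) = sqrt(2 + R)
L(b, J) = sqrt(4 + b)
f = -1 (f = 0*2 - 1 = 0 - 1 = -1)
(39*L(-5, Q(2)))*f = (39*sqrt(4 - 5))*(-1) = (39*sqrt(-1))*(-1) = (39*I)*(-1) = -39*I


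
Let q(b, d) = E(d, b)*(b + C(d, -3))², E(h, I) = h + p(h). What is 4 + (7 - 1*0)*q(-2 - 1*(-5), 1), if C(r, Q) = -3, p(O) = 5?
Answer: 4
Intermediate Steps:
E(h, I) = 5 + h (E(h, I) = h + 5 = 5 + h)
q(b, d) = (-3 + b)²*(5 + d) (q(b, d) = (5 + d)*(b - 3)² = (5 + d)*(-3 + b)² = (-3 + b)²*(5 + d))
4 + (7 - 1*0)*q(-2 - 1*(-5), 1) = 4 + (7 - 1*0)*((-3 + (-2 - 1*(-5)))²*(5 + 1)) = 4 + (7 + 0)*((-3 + (-2 + 5))²*6) = 4 + 7*((-3 + 3)²*6) = 4 + 7*(0²*6) = 4 + 7*(0*6) = 4 + 7*0 = 4 + 0 = 4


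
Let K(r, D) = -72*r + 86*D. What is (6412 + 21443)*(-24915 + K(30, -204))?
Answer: -1242862245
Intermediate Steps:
(6412 + 21443)*(-24915 + K(30, -204)) = (6412 + 21443)*(-24915 + (-72*30 + 86*(-204))) = 27855*(-24915 + (-2160 - 17544)) = 27855*(-24915 - 19704) = 27855*(-44619) = -1242862245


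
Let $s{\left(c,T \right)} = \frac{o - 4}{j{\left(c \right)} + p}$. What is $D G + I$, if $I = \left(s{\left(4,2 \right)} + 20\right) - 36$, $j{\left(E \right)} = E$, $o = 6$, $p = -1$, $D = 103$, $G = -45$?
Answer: $- \frac{13951}{3} \approx -4650.3$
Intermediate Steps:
$s{\left(c,T \right)} = \frac{2}{-1 + c}$ ($s{\left(c,T \right)} = \frac{6 - 4}{c - 1} = \frac{2}{-1 + c}$)
$I = - \frac{46}{3}$ ($I = \left(\frac{2}{-1 + 4} + 20\right) - 36 = \left(\frac{2}{3} + 20\right) - 36 = \frac{62}{3} - 36 = - \frac{46}{3} \approx -15.333$)
$D G + I = 103 \left(-45\right) - \frac{46}{3} = -4635 - \frac{46}{3} = - \frac{13951}{3}$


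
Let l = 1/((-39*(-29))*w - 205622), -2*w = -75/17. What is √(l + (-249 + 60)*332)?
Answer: I*√2992910016255699074/6906323 ≈ 250.5*I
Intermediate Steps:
w = 75/34 (w = -(-75)/(2*17) = -½*(-75/17) = 75/34 ≈ 2.2059)
l = -34/6906323 (l = 1/(-39*(-29)*(75/34) - 205622) = 1/(1131*(75/34) - 205622) = 1/(84825/34 - 205622) = 1/(-6906323/34) = -34/6906323 ≈ -4.9230e-6)
√(l + (-249 + 60)*332) = √(-34/6906323 + (-249 + 60)*332) = √(-34/6906323 - 189*332) = √(-34/6906323 - 62748) = √(-433357955638/6906323) = I*√2992910016255699074/6906323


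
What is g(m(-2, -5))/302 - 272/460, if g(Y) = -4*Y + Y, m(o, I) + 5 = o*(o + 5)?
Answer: -16741/34730 ≈ -0.48203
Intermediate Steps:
m(o, I) = -5 + o*(5 + o) (m(o, I) = -5 + o*(o + 5) = -5 + o*(5 + o))
g(Y) = -3*Y
g(m(-2, -5))/302 - 272/460 = -3*(-5 + (-2)² + 5*(-2))/302 - 272/460 = -3*(-5 + 4 - 10)*(1/302) - 272*1/460 = -3*(-11)*(1/302) - 68/115 = 33*(1/302) - 68/115 = 33/302 - 68/115 = -16741/34730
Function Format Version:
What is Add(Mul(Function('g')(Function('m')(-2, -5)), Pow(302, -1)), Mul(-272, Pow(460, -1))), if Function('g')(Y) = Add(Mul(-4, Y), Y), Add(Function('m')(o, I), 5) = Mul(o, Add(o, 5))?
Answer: Rational(-16741, 34730) ≈ -0.48203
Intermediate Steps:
Function('m')(o, I) = Add(-5, Mul(o, Add(5, o))) (Function('m')(o, I) = Add(-5, Mul(o, Add(o, 5))) = Add(-5, Mul(o, Add(5, o))))
Function('g')(Y) = Mul(-3, Y)
Add(Mul(Function('g')(Function('m')(-2, -5)), Pow(302, -1)), Mul(-272, Pow(460, -1))) = Add(Mul(Mul(-3, Add(-5, Pow(-2, 2), Mul(5, -2))), Pow(302, -1)), Mul(-272, Pow(460, -1))) = Add(Mul(Mul(-3, Add(-5, 4, -10)), Rational(1, 302)), Mul(-272, Rational(1, 460))) = Add(Mul(Mul(-3, -11), Rational(1, 302)), Rational(-68, 115)) = Add(Mul(33, Rational(1, 302)), Rational(-68, 115)) = Add(Rational(33, 302), Rational(-68, 115)) = Rational(-16741, 34730)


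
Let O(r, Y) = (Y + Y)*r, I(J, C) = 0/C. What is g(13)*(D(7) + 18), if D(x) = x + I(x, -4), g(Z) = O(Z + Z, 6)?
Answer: 7800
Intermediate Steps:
I(J, C) = 0
O(r, Y) = 2*Y*r (O(r, Y) = (2*Y)*r = 2*Y*r)
g(Z) = 24*Z (g(Z) = 2*6*(Z + Z) = 2*6*(2*Z) = 24*Z)
D(x) = x (D(x) = x + 0 = x)
g(13)*(D(7) + 18) = (24*13)*(7 + 18) = 312*25 = 7800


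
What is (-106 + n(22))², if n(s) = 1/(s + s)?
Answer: 21743569/1936 ≈ 11231.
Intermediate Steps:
n(s) = 1/(2*s)
(-106 + n(22))² = (-106 + (½)/22)² = (-106 + (½)*(1/22))² = (-106 + 1/44)² = (-4663/44)² = 21743569/1936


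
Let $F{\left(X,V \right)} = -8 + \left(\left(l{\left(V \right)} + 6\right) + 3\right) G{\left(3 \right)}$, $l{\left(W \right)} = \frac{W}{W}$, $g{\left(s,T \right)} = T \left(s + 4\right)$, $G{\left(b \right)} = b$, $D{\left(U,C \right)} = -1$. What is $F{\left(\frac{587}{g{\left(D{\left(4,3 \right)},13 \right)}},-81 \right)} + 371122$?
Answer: $371144$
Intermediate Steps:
$g{\left(s,T \right)} = T \left(4 + s\right)$
$l{\left(W \right)} = 1$
$F{\left(X,V \right)} = 22$ ($F{\left(X,V \right)} = -8 + \left(\left(1 + 6\right) + 3\right) 3 = -8 + \left(7 + 3\right) 3 = -8 + 10 \cdot 3 = -8 + 30 = 22$)
$F{\left(\frac{587}{g{\left(D{\left(4,3 \right)},13 \right)}},-81 \right)} + 371122 = 22 + 371122 = 371144$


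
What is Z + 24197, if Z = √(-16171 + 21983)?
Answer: 24197 + 2*√1453 ≈ 24273.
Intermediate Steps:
Z = 2*√1453 (Z = √5812 = 2*√1453 ≈ 76.236)
Z + 24197 = 2*√1453 + 24197 = 24197 + 2*√1453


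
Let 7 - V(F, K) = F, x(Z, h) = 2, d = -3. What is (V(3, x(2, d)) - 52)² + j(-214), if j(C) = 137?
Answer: 2441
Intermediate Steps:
V(F, K) = 7 - F
(V(3, x(2, d)) - 52)² + j(-214) = ((7 - 1*3) - 52)² + 137 = ((7 - 3) - 52)² + 137 = (4 - 52)² + 137 = (-48)² + 137 = 2304 + 137 = 2441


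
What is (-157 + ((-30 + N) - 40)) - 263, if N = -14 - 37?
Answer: -541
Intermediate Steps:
N = -51
(-157 + ((-30 + N) - 40)) - 263 = (-157 + ((-30 - 51) - 40)) - 263 = (-157 + (-81 - 40)) - 263 = (-157 - 121) - 263 = -278 - 263 = -541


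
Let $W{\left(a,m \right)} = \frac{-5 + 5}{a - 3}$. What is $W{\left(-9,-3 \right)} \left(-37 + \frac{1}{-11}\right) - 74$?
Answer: $-74$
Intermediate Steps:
$W{\left(a,m \right)} = 0$ ($W{\left(a,m \right)} = \frac{0}{-3 + a} = 0$)
$W{\left(-9,-3 \right)} \left(-37 + \frac{1}{-11}\right) - 74 = 0 \left(-37 + \frac{1}{-11}\right) - 74 = 0 \left(-37 - \frac{1}{11}\right) - 74 = 0 \left(- \frac{408}{11}\right) - 74 = 0 - 74 = -74$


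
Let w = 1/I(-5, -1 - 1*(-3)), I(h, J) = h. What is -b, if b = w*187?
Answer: 187/5 ≈ 37.400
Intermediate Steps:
w = -⅕ (w = 1/(-5) = -⅕ ≈ -0.20000)
b = -187/5 (b = -⅕*187 = -187/5 ≈ -37.400)
-b = -1*(-187/5) = 187/5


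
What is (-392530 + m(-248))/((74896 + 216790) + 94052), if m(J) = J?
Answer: -196389/192869 ≈ -1.0183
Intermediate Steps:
(-392530 + m(-248))/((74896 + 216790) + 94052) = (-392530 - 248)/((74896 + 216790) + 94052) = -392778/(291686 + 94052) = -392778/385738 = -392778*1/385738 = -196389/192869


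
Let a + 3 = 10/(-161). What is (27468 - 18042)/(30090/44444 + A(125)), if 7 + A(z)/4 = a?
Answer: -11241265364/47192105 ≈ -238.20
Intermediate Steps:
a = -493/161 (a = -3 + 10/(-161) = -3 + 10*(-1/161) = -3 - 10/161 = -493/161 ≈ -3.0621)
A(z) = -6480/161 (A(z) = -28 + 4*(-493/161) = -28 - 1972/161 = -6480/161)
(27468 - 18042)/(30090/44444 + A(125)) = (27468 - 18042)/(30090/44444 - 6480/161) = 9426/(30090*(1/44444) - 6480/161) = 9426/(15045/22222 - 6480/161) = 9426/(-141576315/3577742) = 9426*(-3577742/141576315) = -11241265364/47192105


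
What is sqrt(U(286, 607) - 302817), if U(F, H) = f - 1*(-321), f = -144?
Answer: 4*I*sqrt(18915) ≈ 550.13*I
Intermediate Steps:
U(F, H) = 177 (U(F, H) = -144 - 1*(-321) = -144 + 321 = 177)
sqrt(U(286, 607) - 302817) = sqrt(177 - 302817) = sqrt(-302640) = 4*I*sqrt(18915)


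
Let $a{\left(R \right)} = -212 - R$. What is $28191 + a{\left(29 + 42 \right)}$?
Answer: $27908$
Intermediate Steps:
$28191 + a{\left(29 + 42 \right)} = 28191 - 283 = 27908$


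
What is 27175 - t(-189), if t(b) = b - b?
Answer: 27175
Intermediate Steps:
t(b) = 0
27175 - t(-189) = 27175 - 1*0 = 27175 + 0 = 27175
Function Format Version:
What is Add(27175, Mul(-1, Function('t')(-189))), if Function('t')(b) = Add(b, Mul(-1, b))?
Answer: 27175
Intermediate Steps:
Function('t')(b) = 0
Add(27175, Mul(-1, Function('t')(-189))) = Add(27175, Mul(-1, 0)) = Add(27175, 0) = 27175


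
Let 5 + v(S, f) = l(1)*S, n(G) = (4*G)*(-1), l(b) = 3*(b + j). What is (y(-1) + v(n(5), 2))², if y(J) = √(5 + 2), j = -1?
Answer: (5 - √7)² ≈ 5.5425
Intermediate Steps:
l(b) = -3 + 3*b (l(b) = 3*(b - 1) = 3*(-1 + b) = -3 + 3*b)
n(G) = -4*G
v(S, f) = -5 (v(S, f) = -5 + (-3 + 3*1)*S = -5 + (-3 + 3)*S = -5 + 0*S = -5 + 0 = -5)
y(J) = √7
(y(-1) + v(n(5), 2))² = (√7 - 5)² = (-5 + √7)²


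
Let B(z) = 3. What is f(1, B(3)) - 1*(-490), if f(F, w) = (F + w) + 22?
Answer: 516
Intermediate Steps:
f(F, w) = 22 + F + w
f(1, B(3)) - 1*(-490) = (22 + 1 + 3) - 1*(-490) = 26 + 490 = 516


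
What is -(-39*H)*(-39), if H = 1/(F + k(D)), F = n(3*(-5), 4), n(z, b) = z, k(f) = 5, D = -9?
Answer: 1521/10 ≈ 152.10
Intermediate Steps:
F = -15 (F = 3*(-5) = -15)
H = -1/10 (H = 1/(-15 + 5) = 1/(-10) = -1/10 ≈ -0.10000)
-(-39*H)*(-39) = -(-39*(-1/10))*(-39) = -39*(-39)/10 = -1*(-1521/10) = 1521/10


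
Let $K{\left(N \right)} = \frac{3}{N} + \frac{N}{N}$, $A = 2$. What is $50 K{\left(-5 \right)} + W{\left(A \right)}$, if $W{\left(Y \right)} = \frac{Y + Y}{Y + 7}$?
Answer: $\frac{184}{9} \approx 20.444$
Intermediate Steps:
$K{\left(N \right)} = 1 + \frac{3}{N}$ ($K{\left(N \right)} = \frac{3}{N} + 1 = 1 + \frac{3}{N}$)
$W{\left(Y \right)} = \frac{2 Y}{7 + Y}$
$50 K{\left(-5 \right)} + W{\left(A \right)} = 50 \frac{3 - 5}{-5} + 2 \cdot 2 \frac{1}{7 + 2} = 50 \left(\left(- \frac{1}{5}\right) \left(-2\right)\right) + 2 \cdot 2 \cdot \frac{1}{9} = 50 \cdot \frac{2}{5} + 2 \cdot 2 \cdot \frac{1}{9} = 20 + \frac{4}{9} = \frac{184}{9}$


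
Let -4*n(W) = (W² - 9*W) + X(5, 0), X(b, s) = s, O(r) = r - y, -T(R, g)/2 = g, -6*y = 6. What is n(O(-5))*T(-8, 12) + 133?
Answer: 445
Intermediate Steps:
y = -1 (y = -⅙*6 = -1)
T(R, g) = -2*g
O(r) = 1 + r (O(r) = r - 1*(-1) = r + 1 = 1 + r)
n(W) = -W²/4 + 9*W/4 (n(W) = -((W² - 9*W) + 0)/4 = -(W² - 9*W)/4 = -W²/4 + 9*W/4)
n(O(-5))*T(-8, 12) + 133 = ((1 - 5)*(9 - (1 - 5))/4)*(-2*12) + 133 = ((¼)*(-4)*(9 - 1*(-4)))*(-24) + 133 = ((¼)*(-4)*(9 + 4))*(-24) + 133 = ((¼)*(-4)*13)*(-24) + 133 = -13*(-24) + 133 = 312 + 133 = 445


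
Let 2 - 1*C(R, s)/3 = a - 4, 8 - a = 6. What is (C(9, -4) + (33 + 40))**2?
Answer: 7225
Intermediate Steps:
a = 2 (a = 8 - 1*6 = 8 - 6 = 2)
C(R, s) = 12 (C(R, s) = 6 - 3*(2 - 4) = 6 - 3*(-2) = 6 + 6 = 12)
(C(9, -4) + (33 + 40))**2 = (12 + (33 + 40))**2 = (12 + 73)**2 = 85**2 = 7225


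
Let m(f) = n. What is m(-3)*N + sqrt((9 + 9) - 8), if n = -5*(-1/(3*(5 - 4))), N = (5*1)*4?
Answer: 100/3 + sqrt(10) ≈ 36.496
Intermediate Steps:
N = 20 (N = 5*4 = 20)
n = 5/3 (n = -5/(1*(-3)) = -5/(-3) = -5*(-1/3) = 5/3 ≈ 1.6667)
m(f) = 5/3
m(-3)*N + sqrt((9 + 9) - 8) = (5/3)*20 + sqrt((9 + 9) - 8) = 100/3 + sqrt(18 - 8) = 100/3 + sqrt(10)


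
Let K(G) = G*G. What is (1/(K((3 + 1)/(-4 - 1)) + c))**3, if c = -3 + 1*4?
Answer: 15625/68921 ≈ 0.22671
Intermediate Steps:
K(G) = G**2
c = 1 (c = -3 + 4 = 1)
(1/(K((3 + 1)/(-4 - 1)) + c))**3 = (1/(((3 + 1)/(-4 - 1))**2 + 1))**3 = (1/((4/(-5))**2 + 1))**3 = (1/((4*(-1/5))**2 + 1))**3 = (1/((-4/5)**2 + 1))**3 = (1/(16/25 + 1))**3 = (1/(41/25))**3 = (25/41)**3 = 15625/68921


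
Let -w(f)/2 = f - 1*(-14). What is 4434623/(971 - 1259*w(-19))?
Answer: -4434623/11619 ≈ -381.67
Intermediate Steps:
w(f) = -28 - 2*f (w(f) = -2*(f - 1*(-14)) = -2*(f + 14) = -2*(14 + f) = -28 - 2*f)
4434623/(971 - 1259*w(-19)) = 4434623/(971 - 1259*(-28 - 2*(-19))) = 4434623/(971 - 1259*(-28 + 38)) = 4434623/(971 - 1259*10) = 4434623/(971 - 12590) = 4434623/(-11619) = 4434623*(-1/11619) = -4434623/11619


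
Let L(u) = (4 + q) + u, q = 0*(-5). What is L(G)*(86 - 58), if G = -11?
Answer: -196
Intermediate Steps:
q = 0
L(u) = 4 + u (L(u) = (4 + 0) + u = 4 + u)
L(G)*(86 - 58) = (4 - 11)*(86 - 58) = -7*28 = -196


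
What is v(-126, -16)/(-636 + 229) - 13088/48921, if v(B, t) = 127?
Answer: -11539783/19910847 ≈ -0.57957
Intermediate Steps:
v(-126, -16)/(-636 + 229) - 13088/48921 = 127/(-636 + 229) - 13088/48921 = 127/(-407) - 13088*1/48921 = 127*(-1/407) - 13088/48921 = -127/407 - 13088/48921 = -11539783/19910847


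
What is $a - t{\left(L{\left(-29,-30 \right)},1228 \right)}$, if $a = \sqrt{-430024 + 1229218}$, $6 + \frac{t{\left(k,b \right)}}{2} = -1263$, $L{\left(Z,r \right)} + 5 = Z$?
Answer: $2538 + \sqrt{799194} \approx 3432.0$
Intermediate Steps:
$L{\left(Z,r \right)} = -5 + Z$
$t{\left(k,b \right)} = -2538$ ($t{\left(k,b \right)} = -12 + 2 \left(-1263\right) = -12 - 2526 = -2538$)
$a = \sqrt{799194} \approx 893.98$
$a - t{\left(L{\left(-29,-30 \right)},1228 \right)} = \sqrt{799194} - -2538 = \sqrt{799194} + 2538 = 2538 + \sqrt{799194}$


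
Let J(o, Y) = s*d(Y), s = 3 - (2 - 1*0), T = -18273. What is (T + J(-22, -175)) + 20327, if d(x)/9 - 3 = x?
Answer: 506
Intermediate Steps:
d(x) = 27 + 9*x
s = 1 (s = 3 - (2 + 0) = 3 - 1*2 = 3 - 2 = 1)
J(o, Y) = 27 + 9*Y (J(o, Y) = 1*(27 + 9*Y) = 27 + 9*Y)
(T + J(-22, -175)) + 20327 = (-18273 + (27 + 9*(-175))) + 20327 = (-18273 + (27 - 1575)) + 20327 = (-18273 - 1548) + 20327 = -19821 + 20327 = 506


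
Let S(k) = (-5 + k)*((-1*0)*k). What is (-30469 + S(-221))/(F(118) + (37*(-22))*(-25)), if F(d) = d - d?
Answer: -30469/20350 ≈ -1.4972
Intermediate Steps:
F(d) = 0
S(k) = 0 (S(k) = (-5 + k)*(0*k) = (-5 + k)*0 = 0)
(-30469 + S(-221))/(F(118) + (37*(-22))*(-25)) = (-30469 + 0)/(0 + (37*(-22))*(-25)) = -30469/(0 - 814*(-25)) = -30469/(0 + 20350) = -30469/20350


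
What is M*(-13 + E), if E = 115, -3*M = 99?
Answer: -3366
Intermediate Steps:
M = -33 (M = -⅓*99 = -33)
M*(-13 + E) = -33*(-13 + 115) = -33*102 = -3366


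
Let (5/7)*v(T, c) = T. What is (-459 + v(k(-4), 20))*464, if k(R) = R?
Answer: -1077872/5 ≈ -2.1557e+5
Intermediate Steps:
v(T, c) = 7*T/5
(-459 + v(k(-4), 20))*464 = (-459 + (7/5)*(-4))*464 = (-459 - 28/5)*464 = -2323/5*464 = -1077872/5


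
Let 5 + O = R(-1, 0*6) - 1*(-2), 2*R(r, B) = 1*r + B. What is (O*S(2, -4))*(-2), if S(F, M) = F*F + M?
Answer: 0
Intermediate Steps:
R(r, B) = B/2 + r/2 (R(r, B) = (1*r + B)/2 = (r + B)/2 = (B + r)/2 = B/2 + r/2)
S(F, M) = M + F² (S(F, M) = F² + M = M + F²)
O = -7/2 (O = -5 + (((0*6)/2 + (½)*(-1)) - 1*(-2)) = -5 + (((½)*0 - ½) + 2) = -5 + ((0 - ½) + 2) = -5 + (-½ + 2) = -5 + 3/2 = -7/2 ≈ -3.5000)
(O*S(2, -4))*(-2) = -7*(-4 + 2²)/2*(-2) = -7*(-4 + 4)/2*(-2) = -7/2*0*(-2) = 0*(-2) = 0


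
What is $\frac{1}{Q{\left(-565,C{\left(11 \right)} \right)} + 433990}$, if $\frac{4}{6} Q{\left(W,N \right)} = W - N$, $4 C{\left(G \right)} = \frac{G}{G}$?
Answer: $\frac{8}{3465137} \approx 2.3087 \cdot 10^{-6}$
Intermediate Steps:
$C{\left(G \right)} = \frac{1}{4}$ ($C{\left(G \right)} = \frac{G \frac{1}{G}}{4} = \frac{1}{4} \cdot 1 = \frac{1}{4}$)
$Q{\left(W,N \right)} = - \frac{3 N}{2} + \frac{3 W}{2}$ ($Q{\left(W,N \right)} = \frac{3 \left(W - N\right)}{2} = - \frac{3 N}{2} + \frac{3 W}{2}$)
$\frac{1}{Q{\left(-565,C{\left(11 \right)} \right)} + 433990} = \frac{1}{\left(\left(- \frac{3}{2}\right) \frac{1}{4} + \frac{3}{2} \left(-565\right)\right) + 433990} = \frac{1}{\left(- \frac{3}{8} - \frac{1695}{2}\right) + 433990} = \frac{1}{- \frac{6783}{8} + 433990} = \frac{1}{\frac{3465137}{8}} = \frac{8}{3465137}$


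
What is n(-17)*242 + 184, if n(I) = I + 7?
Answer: -2236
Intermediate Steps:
n(I) = 7 + I
n(-17)*242 + 184 = (7 - 17)*242 + 184 = -10*242 + 184 = -2420 + 184 = -2236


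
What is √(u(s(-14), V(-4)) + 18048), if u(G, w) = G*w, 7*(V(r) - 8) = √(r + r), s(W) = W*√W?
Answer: 2*√(4512 - I*√14*(28 + I*√2)) ≈ 134.43 - 1.5587*I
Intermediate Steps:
s(W) = W^(3/2)
V(r) = 8 + √2*√r/7 (V(r) = 8 + √(r + r)/7 = 8 + √(2*r)/7 = 8 + (√2*√r)/7 = 8 + √2*√r/7)
√(u(s(-14), V(-4)) + 18048) = √((-14)^(3/2)*(8 + √2*√(-4)/7) + 18048) = √((-14*I*√14)*(8 + √2*(2*I)/7) + 18048) = √((-14*I*√14)*(8 + 2*I*√2/7) + 18048) = √(-14*I*√14*(8 + 2*I*√2/7) + 18048) = √(18048 - 14*I*√14*(8 + 2*I*√2/7))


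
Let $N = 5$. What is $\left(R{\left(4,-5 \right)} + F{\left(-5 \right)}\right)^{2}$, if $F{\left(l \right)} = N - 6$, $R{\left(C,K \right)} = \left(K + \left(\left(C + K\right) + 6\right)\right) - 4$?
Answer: $25$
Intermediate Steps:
$R{\left(C,K \right)} = 2 + C + 2 K$ ($R{\left(C,K \right)} = \left(K + \left(6 + C + K\right)\right) - 4 = \left(6 + C + 2 K\right) - 4 = 2 + C + 2 K$)
$F{\left(l \right)} = -1$ ($F{\left(l \right)} = 5 - 6 = -1$)
$\left(R{\left(4,-5 \right)} + F{\left(-5 \right)}\right)^{2} = \left(\left(2 + 4 + 2 \left(-5\right)\right) - 1\right)^{2} = \left(\left(2 + 4 - 10\right) - 1\right)^{2} = \left(-4 - 1\right)^{2} = \left(-5\right)^{2} = 25$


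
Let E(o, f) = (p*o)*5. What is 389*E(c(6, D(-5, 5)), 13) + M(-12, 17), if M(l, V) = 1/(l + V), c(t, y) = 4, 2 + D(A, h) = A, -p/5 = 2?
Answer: -388999/5 ≈ -77800.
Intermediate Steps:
p = -10 (p = -5*2 = -10)
D(A, h) = -2 + A
M(l, V) = 1/(V + l)
E(o, f) = -50*o (E(o, f) = -10*o*5 = -50*o)
389*E(c(6, D(-5, 5)), 13) + M(-12, 17) = 389*(-50*4) + 1/(17 - 12) = 389*(-200) + 1/5 = -77800 + ⅕ = -388999/5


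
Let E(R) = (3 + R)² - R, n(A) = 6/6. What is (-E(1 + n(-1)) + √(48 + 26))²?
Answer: (-23 + √74)² ≈ 207.29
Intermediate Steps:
n(A) = 1 (n(A) = 6*(⅙) = 1)
(-E(1 + n(-1)) + √(48 + 26))² = (-((3 + (1 + 1))² - (1 + 1)) + √(48 + 26))² = (-((3 + 2)² - 1*2) + √74)² = (-(5² - 2) + √74)² = (-(25 - 2) + √74)² = (-1*23 + √74)² = (-23 + √74)²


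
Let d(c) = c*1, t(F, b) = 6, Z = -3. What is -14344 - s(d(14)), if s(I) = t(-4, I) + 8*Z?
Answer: -14326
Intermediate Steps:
d(c) = c
s(I) = -18 (s(I) = 6 + 8*(-3) = 6 - 24 = -18)
-14344 - s(d(14)) = -14344 - 1*(-18) = -14344 + 18 = -14326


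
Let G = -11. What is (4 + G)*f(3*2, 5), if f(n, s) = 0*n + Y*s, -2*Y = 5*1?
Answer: 175/2 ≈ 87.500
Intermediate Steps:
Y = -5/2 ≈ -2.5000
f(n, s) = -5*s/2 (f(n, s) = 0*n - 5*s/2 = 0 - 5*s/2 = -5*s/2)
(4 + G)*f(3*2, 5) = (4 - 11)*(-5/2*5) = -7*(-25/2) = 175/2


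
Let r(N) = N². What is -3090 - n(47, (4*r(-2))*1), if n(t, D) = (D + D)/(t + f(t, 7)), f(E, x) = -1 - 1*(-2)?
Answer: -9272/3 ≈ -3090.7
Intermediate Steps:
f(E, x) = 1 (f(E, x) = -1 + 2 = 1)
n(t, D) = 2*D/(1 + t) (n(t, D) = (D + D)/(t + 1) = (2*D)/(1 + t) = 2*D/(1 + t))
-3090 - n(47, (4*r(-2))*1) = -3090 - 2*(4*(-2)²)*1/(1 + 47) = -3090 - 2*(4*4)*1/48 = -3090 - 2*16*1/48 = -3090 - 2*16/48 = -3090 - 1*⅔ = -3090 - ⅔ = -9272/3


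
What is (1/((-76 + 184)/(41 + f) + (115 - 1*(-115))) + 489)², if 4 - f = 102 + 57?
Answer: 4529009653609/18939904 ≈ 2.3913e+5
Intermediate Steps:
f = -155 (f = 4 - (102 + 57) = 4 - 1*159 = 4 - 159 = -155)
(1/((-76 + 184)/(41 + f) + (115 - 1*(-115))) + 489)² = (1/((-76 + 184)/(41 - 155) + (115 - 1*(-115))) + 489)² = (1/(108/(-114) + (115 + 115)) + 489)² = (1/(108*(-1/114) + 230) + 489)² = (1/(-18/19 + 230) + 489)² = (1/(4352/19) + 489)² = (19/4352 + 489)² = (2128147/4352)² = 4529009653609/18939904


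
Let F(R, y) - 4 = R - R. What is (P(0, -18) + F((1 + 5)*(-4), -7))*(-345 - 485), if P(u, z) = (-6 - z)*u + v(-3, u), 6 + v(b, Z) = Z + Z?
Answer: 1660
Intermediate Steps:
v(b, Z) = -6 + 2*Z (v(b, Z) = -6 + (Z + Z) = -6 + 2*Z)
P(u, z) = -6 + 2*u + u*(-6 - z) (P(u, z) = (-6 - z)*u + (-6 + 2*u) = u*(-6 - z) + (-6 + 2*u) = -6 + 2*u + u*(-6 - z))
F(R, y) = 4 (F(R, y) = 4 + (R - R) = 4 + 0 = 4)
(P(0, -18) + F((1 + 5)*(-4), -7))*(-345 - 485) = ((-6 - 4*0 - 1*0*(-18)) + 4)*(-345 - 485) = ((-6 + 0 + 0) + 4)*(-830) = (-6 + 4)*(-830) = -2*(-830) = 1660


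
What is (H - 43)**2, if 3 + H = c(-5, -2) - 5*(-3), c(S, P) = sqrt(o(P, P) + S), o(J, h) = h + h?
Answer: 952 - 186*I ≈ 952.0 - 186.0*I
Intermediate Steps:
o(J, h) = 2*h
c(S, P) = sqrt(S + 2*P) (c(S, P) = sqrt(2*P + S) = sqrt(S + 2*P))
H = 12 + 3*I (H = -3 + (sqrt(-5 + 2*(-2)) - 5*(-3)) = -3 + (sqrt(-5 - 4) + 15) = -3 + (sqrt(-9) + 15) = -3 + (3*I + 15) = -3 + (15 + 3*I) = 12 + 3*I ≈ 12.0 + 3.0*I)
(H - 43)**2 = ((12 + 3*I) - 43)**2 = (-31 + 3*I)**2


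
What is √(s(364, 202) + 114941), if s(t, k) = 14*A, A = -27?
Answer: √114563 ≈ 338.47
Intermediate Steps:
s(t, k) = -378 (s(t, k) = 14*(-27) = -378)
√(s(364, 202) + 114941) = √(-378 + 114941) = √114563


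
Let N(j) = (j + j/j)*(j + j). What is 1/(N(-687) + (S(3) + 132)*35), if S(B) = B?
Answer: 1/947289 ≈ 1.0556e-6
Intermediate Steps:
N(j) = 2*j*(1 + j) (N(j) = (j + 1)*(2*j) = (1 + j)*(2*j) = 2*j*(1 + j))
1/(N(-687) + (S(3) + 132)*35) = 1/(2*(-687)*(1 - 687) + (3 + 132)*35) = 1/(2*(-687)*(-686) + 135*35) = 1/(942564 + 4725) = 1/947289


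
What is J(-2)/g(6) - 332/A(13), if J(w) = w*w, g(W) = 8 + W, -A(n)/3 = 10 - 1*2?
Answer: 593/42 ≈ 14.119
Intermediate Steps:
A(n) = -24 (A(n) = -3*(10 - 1*2) = -3*(10 - 2) = -3*8 = -24)
J(w) = w²
J(-2)/g(6) - 332/A(13) = (-2)²/(8 + 6) - 332/(-24) = 4/14 - 332*(-1/24) = 4*(1/14) + 83/6 = 2/7 + 83/6 = 593/42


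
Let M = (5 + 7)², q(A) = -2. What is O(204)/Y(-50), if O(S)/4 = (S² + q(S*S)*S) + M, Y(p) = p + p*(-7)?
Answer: 13784/25 ≈ 551.36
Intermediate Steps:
M = 144 (M = 12² = 144)
Y(p) = -6*p (Y(p) = p - 7*p = -6*p)
O(S) = 576 - 8*S + 4*S² (O(S) = 4*((S² - 2*S) + 144) = 4*(144 + S² - 2*S) = 576 - 8*S + 4*S²)
O(204)/Y(-50) = (576 - 8*204 + 4*204²)/((-6*(-50))) = (576 - 1632 + 4*41616)/300 = (576 - 1632 + 166464)*(1/300) = 165408*(1/300) = 13784/25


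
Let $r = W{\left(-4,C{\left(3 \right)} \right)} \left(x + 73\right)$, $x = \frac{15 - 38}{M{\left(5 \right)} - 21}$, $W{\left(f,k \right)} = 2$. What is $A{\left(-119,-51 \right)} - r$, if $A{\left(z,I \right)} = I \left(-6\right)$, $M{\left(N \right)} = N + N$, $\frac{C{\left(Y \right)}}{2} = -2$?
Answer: $\frac{1714}{11} \approx 155.82$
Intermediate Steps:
$C{\left(Y \right)} = -4$ ($C{\left(Y \right)} = 2 \left(-2\right) = -4$)
$M{\left(N \right)} = 2 N$
$A{\left(z,I \right)} = - 6 I$
$x = \frac{23}{11}$ ($x = \frac{15 - 38}{2 \cdot 5 - 21} = - \frac{23}{10 - 21} = - \frac{23}{-11} = \left(-23\right) \left(- \frac{1}{11}\right) = \frac{23}{11} \approx 2.0909$)
$r = \frac{1652}{11}$ ($r = 2 \left(\frac{23}{11} + 73\right) = 2 \cdot \frac{826}{11} = \frac{1652}{11} \approx 150.18$)
$A{\left(-119,-51 \right)} - r = \left(-6\right) \left(-51\right) - \frac{1652}{11} = 306 - \frac{1652}{11} = \frac{1714}{11}$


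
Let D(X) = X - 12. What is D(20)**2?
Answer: 64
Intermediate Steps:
D(X) = -12 + X
D(20)**2 = (-12 + 20)**2 = 8**2 = 64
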